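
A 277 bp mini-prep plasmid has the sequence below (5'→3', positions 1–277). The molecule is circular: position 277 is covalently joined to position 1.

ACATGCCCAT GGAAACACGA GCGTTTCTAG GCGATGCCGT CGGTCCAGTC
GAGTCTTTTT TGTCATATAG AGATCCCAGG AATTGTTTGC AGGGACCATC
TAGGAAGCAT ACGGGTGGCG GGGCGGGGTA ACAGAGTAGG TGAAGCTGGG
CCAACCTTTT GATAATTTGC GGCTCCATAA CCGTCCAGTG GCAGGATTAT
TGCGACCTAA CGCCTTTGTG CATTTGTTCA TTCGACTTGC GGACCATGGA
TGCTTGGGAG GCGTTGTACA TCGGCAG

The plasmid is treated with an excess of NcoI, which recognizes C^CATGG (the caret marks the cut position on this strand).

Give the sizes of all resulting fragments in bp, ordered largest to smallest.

237, 40 bp

NcoI sites (CCATGG) start at positions 7, 244.
NcoI cuts after the first base of each site, so after positions 7, 244.
Circular molecule, 2 cuts → 2 fragments:
  8–244 → 237 bp
  245–277 then 1–7 → 33 + 7 = 40 bp
Sorted largest to smallest: 237, 40 bp.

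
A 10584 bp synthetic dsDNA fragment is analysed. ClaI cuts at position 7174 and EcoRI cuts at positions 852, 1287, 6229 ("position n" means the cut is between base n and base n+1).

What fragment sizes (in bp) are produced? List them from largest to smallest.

Combined cut positions (sorted): 852, 1287, 6229, 7174.
Linear molecule, 4 cuts → 5 fragments:
  852 − 0 = 852 bp
  1287 − 852 = 435 bp
  6229 − 1287 = 4942 bp
  7174 − 6229 = 945 bp
  10584 − 7174 = 3410 bp
Sorted largest to smallest: 4942, 3410, 945, 852, 435 bp.

4942, 3410, 945, 852, 435 bp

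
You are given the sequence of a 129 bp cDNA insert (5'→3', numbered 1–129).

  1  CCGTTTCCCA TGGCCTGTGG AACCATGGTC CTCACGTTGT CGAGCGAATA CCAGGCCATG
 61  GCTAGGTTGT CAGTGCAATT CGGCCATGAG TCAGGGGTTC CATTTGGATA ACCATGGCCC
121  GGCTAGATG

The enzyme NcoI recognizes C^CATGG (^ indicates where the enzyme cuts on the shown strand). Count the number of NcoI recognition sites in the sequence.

4

CCATGG occurs starting at positions 8, 23, 56, 112.
NcoI cuts at 4 sites.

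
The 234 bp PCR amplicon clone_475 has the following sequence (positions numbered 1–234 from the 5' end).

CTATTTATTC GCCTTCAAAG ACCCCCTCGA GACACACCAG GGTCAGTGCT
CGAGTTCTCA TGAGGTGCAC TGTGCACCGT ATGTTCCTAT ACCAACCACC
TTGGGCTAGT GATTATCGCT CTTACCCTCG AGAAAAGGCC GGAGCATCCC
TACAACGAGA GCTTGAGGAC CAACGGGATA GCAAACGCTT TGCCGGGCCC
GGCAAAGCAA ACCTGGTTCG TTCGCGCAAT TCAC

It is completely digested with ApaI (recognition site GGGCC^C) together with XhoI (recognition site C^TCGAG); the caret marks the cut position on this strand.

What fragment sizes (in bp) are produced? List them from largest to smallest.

78, 72, 35, 26, 23 bp

The ApaI site (GGGCCC) starts at position 195.
ApaI cuts after base 5 of each site (before the last base), so after position 199.
XhoI sites (CTCGAG) start at positions 26, 49, 127.
XhoI cuts after the first base of each site, so after positions 26, 49, 127.
Combined cut positions: 26, 49, 127, 199.
Linear molecule, 4 cuts → 5 fragments:
  1–26 → 26 bp
  27–49 → 23 bp
  50–127 → 78 bp
  128–199 → 72 bp
  200–234 → 35 bp
Sorted largest to smallest: 78, 72, 35, 26, 23 bp.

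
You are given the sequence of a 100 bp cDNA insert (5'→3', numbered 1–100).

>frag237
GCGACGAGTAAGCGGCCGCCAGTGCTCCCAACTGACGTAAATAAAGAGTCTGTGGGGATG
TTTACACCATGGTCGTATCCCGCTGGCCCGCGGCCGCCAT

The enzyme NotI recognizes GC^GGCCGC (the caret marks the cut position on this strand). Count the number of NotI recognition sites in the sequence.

2

GCGGCCGC occurs starting at positions 12, 90.
NotI cuts at 2 sites.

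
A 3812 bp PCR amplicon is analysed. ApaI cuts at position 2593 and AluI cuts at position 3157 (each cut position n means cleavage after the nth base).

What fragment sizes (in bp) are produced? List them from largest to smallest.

2593, 655, 564 bp

Combined cut positions (sorted): 2593, 3157.
Linear molecule, 2 cuts → 3 fragments:
  2593 − 0 = 2593 bp
  3157 − 2593 = 564 bp
  3812 − 3157 = 655 bp
Sorted largest to smallest: 2593, 655, 564 bp.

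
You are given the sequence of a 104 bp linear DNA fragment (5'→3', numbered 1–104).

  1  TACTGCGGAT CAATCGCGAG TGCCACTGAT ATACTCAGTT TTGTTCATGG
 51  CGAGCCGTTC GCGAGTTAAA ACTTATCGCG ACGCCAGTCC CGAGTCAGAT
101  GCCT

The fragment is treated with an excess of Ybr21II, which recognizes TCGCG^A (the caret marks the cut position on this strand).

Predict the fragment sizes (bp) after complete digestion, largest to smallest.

45, 24, 18, 17 bp

Ybr21II sites (TCGCGA) start at positions 14, 59, 76.
Ybr21II cuts after base 5 of each site (before the last base), so after positions 18, 63, 80.
Linear molecule, 3 cuts → 4 fragments:
  1–18 → 18 bp
  19–63 → 45 bp
  64–80 → 17 bp
  81–104 → 24 bp
Sorted largest to smallest: 45, 24, 18, 17 bp.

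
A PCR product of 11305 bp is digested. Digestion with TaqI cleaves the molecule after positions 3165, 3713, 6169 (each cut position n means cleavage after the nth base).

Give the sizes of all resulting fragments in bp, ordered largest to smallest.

Linear molecule, 3 cuts → 4 fragments:
  3165 − 0 = 3165 bp
  3713 − 3165 = 548 bp
  6169 − 3713 = 2456 bp
  11305 − 6169 = 5136 bp
Sorted largest to smallest: 5136, 3165, 2456, 548 bp.

5136, 3165, 2456, 548 bp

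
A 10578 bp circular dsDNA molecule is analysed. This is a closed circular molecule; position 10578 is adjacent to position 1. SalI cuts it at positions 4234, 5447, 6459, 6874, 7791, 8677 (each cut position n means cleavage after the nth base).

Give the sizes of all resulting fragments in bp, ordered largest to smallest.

Circular molecule, 6 cuts → 6 fragments:
  5447 − 4234 = 1213 bp
  6459 − 5447 = 1012 bp
  6874 − 6459 = 415 bp
  7791 − 6874 = 917 bp
  8677 − 7791 = 886 bp
  wrap: 10578 − 8677 + 4234 = 6135 bp
Sorted largest to smallest: 6135, 1213, 1012, 917, 886, 415 bp.

6135, 1213, 1012, 917, 886, 415 bp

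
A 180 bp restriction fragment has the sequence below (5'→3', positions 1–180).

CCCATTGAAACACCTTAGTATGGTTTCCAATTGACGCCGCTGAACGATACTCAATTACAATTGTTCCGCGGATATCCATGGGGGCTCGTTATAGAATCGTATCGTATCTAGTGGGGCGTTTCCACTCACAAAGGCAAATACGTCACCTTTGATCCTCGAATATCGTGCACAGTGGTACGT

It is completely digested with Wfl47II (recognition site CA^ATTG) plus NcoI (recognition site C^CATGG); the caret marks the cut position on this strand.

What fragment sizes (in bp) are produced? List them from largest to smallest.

Wfl47II sites (CAATTG) start at positions 28, 58.
Wfl47II cuts after base 2 of each site, so after positions 29, 59.
The NcoI site (CCATGG) starts at position 76.
NcoI cuts after the first base of each site, so after position 76.
Combined cut positions: 29, 59, 76.
Linear molecule, 3 cuts → 4 fragments:
  1–29 → 29 bp
  30–59 → 30 bp
  60–76 → 17 bp
  77–180 → 104 bp
Sorted largest to smallest: 104, 30, 29, 17 bp.

104, 30, 29, 17 bp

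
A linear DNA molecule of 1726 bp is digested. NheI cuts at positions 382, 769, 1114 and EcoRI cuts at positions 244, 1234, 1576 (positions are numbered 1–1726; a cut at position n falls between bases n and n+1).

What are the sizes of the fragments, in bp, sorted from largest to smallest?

Combined cut positions (sorted): 244, 382, 769, 1114, 1234, 1576.
Linear molecule, 6 cuts → 7 fragments:
  244 − 0 = 244 bp
  382 − 244 = 138 bp
  769 − 382 = 387 bp
  1114 − 769 = 345 bp
  1234 − 1114 = 120 bp
  1576 − 1234 = 342 bp
  1726 − 1576 = 150 bp
Sorted largest to smallest: 387, 345, 342, 244, 150, 138, 120 bp.

387, 345, 342, 244, 150, 138, 120 bp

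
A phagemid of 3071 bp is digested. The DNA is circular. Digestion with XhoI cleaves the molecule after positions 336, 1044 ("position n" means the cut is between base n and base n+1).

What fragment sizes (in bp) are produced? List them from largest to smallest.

Circular molecule, 2 cuts → 2 fragments:
  1044 − 336 = 708 bp
  wrap: 3071 − 1044 + 336 = 2363 bp
Sorted largest to smallest: 2363, 708 bp.

2363, 708 bp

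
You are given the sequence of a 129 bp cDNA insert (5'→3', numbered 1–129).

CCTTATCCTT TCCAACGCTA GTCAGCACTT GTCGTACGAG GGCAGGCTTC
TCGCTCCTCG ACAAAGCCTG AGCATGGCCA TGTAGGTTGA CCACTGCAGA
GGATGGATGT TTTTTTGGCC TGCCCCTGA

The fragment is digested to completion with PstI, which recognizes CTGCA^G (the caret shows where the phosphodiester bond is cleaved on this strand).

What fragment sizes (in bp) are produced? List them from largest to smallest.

98, 31 bp

The PstI site (CTGCAG) starts at position 94.
PstI cuts after base 5 of each site (before the last base), so after position 98.
Linear molecule, 1 cut → 2 fragments:
  1–98 → 98 bp
  99–129 → 31 bp
Sorted largest to smallest: 98, 31 bp.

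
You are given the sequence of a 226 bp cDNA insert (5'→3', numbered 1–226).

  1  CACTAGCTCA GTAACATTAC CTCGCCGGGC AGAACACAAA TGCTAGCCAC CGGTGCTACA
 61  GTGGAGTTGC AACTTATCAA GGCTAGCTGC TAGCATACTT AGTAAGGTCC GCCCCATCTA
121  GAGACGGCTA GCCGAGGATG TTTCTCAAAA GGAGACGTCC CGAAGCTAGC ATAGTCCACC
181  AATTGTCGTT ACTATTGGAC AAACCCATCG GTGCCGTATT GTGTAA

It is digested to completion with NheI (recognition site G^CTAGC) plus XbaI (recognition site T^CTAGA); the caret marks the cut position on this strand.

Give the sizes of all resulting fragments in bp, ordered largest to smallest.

NheI sites (GCTAGC) start at positions 42, 82, 89, 127, 165.
NheI cuts after the first base of each site, so after positions 42, 82, 89, 127, 165.
The XbaI site (TCTAGA) starts at position 117.
XbaI cuts after the first base of each site, so after position 117.
Combined cut positions: 42, 82, 89, 117, 127, 165.
Linear molecule, 6 cuts → 7 fragments:
  1–42 → 42 bp
  43–82 → 40 bp
  83–89 → 7 bp
  90–117 → 28 bp
  118–127 → 10 bp
  128–165 → 38 bp
  166–226 → 61 bp
Sorted largest to smallest: 61, 42, 40, 38, 28, 10, 7 bp.

61, 42, 40, 38, 28, 10, 7 bp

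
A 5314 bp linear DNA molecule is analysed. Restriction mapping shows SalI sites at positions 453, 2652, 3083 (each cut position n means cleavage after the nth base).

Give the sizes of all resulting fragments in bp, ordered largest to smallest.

2231, 2199, 453, 431 bp

Linear molecule, 3 cuts → 4 fragments:
  453 − 0 = 453 bp
  2652 − 453 = 2199 bp
  3083 − 2652 = 431 bp
  5314 − 3083 = 2231 bp
Sorted largest to smallest: 2231, 2199, 453, 431 bp.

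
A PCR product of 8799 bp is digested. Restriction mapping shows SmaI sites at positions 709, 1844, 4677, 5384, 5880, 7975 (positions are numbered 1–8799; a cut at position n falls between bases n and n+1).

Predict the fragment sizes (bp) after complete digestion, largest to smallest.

2833, 2095, 1135, 824, 709, 707, 496 bp

Linear molecule, 6 cuts → 7 fragments:
  709 − 0 = 709 bp
  1844 − 709 = 1135 bp
  4677 − 1844 = 2833 bp
  5384 − 4677 = 707 bp
  5880 − 5384 = 496 bp
  7975 − 5880 = 2095 bp
  8799 − 7975 = 824 bp
Sorted largest to smallest: 2833, 2095, 1135, 824, 709, 707, 496 bp.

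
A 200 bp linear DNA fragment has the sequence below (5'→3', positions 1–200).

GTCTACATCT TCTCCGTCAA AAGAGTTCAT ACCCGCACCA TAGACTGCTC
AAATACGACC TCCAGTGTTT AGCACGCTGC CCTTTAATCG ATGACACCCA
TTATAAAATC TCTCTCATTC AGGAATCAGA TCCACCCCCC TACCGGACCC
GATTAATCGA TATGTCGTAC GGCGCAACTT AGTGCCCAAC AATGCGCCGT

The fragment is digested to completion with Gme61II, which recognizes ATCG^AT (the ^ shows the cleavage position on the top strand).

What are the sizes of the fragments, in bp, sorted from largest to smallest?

Gme61II sites (ATCGAT) start at positions 87, 156.
Gme61II cuts after base 4 of each site, so after positions 90, 159.
Linear molecule, 2 cuts → 3 fragments:
  1–90 → 90 bp
  91–159 → 69 bp
  160–200 → 41 bp
Sorted largest to smallest: 90, 69, 41 bp.

90, 69, 41 bp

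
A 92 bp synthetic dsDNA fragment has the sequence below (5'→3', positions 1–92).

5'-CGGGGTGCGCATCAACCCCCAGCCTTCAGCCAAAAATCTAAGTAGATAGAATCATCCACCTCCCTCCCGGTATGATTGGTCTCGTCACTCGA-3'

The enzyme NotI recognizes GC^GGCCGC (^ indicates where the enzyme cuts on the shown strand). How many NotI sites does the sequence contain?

0

No occurrence of GCGGCCGC is present in the sequence.
NotI does not cut: 0 sites.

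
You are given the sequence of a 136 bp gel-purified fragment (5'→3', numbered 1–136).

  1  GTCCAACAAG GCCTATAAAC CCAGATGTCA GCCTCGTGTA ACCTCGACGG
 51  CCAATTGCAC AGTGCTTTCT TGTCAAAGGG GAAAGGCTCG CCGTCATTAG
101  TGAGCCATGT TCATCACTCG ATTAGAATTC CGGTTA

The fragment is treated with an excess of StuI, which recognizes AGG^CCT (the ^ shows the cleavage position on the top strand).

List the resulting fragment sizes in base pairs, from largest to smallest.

The StuI site (AGGCCT) starts at position 9.
StuI cuts after base 3 of each site, so after position 11.
Linear molecule, 1 cut → 2 fragments:
  1–11 → 11 bp
  12–136 → 125 bp
Sorted largest to smallest: 125, 11 bp.

125, 11 bp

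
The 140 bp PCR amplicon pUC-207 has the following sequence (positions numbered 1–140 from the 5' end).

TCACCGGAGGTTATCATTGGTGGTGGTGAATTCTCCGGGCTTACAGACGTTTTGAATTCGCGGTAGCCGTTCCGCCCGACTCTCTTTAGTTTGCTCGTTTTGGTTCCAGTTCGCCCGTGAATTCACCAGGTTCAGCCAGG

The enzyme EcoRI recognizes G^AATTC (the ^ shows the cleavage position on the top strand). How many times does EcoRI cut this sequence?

GAATTC occurs starting at positions 28, 54, 119.
EcoRI cuts at 3 sites.

3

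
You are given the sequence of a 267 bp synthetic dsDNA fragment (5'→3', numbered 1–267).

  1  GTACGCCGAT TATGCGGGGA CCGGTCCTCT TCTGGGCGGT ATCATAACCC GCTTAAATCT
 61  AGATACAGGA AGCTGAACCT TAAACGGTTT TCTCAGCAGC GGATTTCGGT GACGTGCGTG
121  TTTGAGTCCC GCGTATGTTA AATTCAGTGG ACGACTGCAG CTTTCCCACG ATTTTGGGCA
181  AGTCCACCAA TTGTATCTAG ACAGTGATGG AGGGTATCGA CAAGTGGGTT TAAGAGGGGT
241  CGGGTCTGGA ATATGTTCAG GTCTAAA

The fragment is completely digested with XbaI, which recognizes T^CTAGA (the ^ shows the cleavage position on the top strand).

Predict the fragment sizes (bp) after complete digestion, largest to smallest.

XbaI sites (TCTAGA) start at positions 58, 196.
XbaI cuts after the first base of each site, so after positions 58, 196.
Linear molecule, 2 cuts → 3 fragments:
  1–58 → 58 bp
  59–196 → 138 bp
  197–267 → 71 bp
Sorted largest to smallest: 138, 71, 58 bp.

138, 71, 58 bp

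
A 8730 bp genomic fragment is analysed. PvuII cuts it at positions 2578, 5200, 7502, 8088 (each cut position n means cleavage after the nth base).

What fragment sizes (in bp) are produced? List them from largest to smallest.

2622, 2578, 2302, 642, 586 bp

Linear molecule, 4 cuts → 5 fragments:
  2578 − 0 = 2578 bp
  5200 − 2578 = 2622 bp
  7502 − 5200 = 2302 bp
  8088 − 7502 = 586 bp
  8730 − 8088 = 642 bp
Sorted largest to smallest: 2622, 2578, 2302, 642, 586 bp.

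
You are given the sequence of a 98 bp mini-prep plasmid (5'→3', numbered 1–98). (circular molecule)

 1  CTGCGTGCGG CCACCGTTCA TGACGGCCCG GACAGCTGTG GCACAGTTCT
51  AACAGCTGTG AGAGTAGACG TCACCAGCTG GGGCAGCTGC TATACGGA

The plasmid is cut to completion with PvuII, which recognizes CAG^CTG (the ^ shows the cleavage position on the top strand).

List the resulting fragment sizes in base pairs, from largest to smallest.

47, 22, 20, 9 bp

PvuII sites (CAGCTG) start at positions 33, 53, 75, 84.
PvuII cuts after base 3 of each site, so after positions 35, 55, 77, 86.
Circular molecule, 4 cuts → 4 fragments:
  36–55 → 20 bp
  56–77 → 22 bp
  78–86 → 9 bp
  87–98 then 1–35 → 12 + 35 = 47 bp
Sorted largest to smallest: 47, 22, 20, 9 bp.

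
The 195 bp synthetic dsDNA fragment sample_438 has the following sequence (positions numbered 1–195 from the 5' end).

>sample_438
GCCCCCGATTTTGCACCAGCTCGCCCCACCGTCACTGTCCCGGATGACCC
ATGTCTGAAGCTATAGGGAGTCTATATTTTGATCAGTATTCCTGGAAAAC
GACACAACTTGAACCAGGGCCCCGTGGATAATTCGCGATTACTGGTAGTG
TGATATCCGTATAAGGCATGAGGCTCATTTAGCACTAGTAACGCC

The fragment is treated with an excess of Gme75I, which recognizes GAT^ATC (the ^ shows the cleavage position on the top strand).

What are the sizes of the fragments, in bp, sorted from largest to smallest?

154, 41 bp

The Gme75I site (GATATC) starts at position 152.
Gme75I cuts after base 3 of each site, so after position 154.
Linear molecule, 1 cut → 2 fragments:
  1–154 → 154 bp
  155–195 → 41 bp
Sorted largest to smallest: 154, 41 bp.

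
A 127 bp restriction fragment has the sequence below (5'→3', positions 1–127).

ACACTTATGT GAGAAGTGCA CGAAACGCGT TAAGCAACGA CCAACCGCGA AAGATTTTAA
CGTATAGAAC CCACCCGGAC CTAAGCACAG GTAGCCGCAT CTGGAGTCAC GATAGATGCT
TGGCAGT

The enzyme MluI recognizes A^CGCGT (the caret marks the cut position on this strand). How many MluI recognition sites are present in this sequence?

ACGCGT occurs starting at position 25.
MluI cuts at 1 site.

1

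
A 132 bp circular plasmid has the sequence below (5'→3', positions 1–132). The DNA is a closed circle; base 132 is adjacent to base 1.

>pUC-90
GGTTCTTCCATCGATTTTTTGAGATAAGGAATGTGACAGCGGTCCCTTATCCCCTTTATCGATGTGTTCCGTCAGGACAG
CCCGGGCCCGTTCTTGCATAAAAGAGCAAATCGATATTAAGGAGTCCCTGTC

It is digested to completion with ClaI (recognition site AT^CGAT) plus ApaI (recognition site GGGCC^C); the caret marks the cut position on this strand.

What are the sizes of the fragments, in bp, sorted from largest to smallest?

ClaI sites (ATCGAT) start at positions 10, 58, 110.
ClaI cuts after base 2 of each site, so after positions 11, 59, 111.
The ApaI site (GGGCCC) starts at position 84.
ApaI cuts after base 5 of each site (before the last base), so after position 88.
Combined cut positions: 11, 59, 88, 111.
Circular molecule, 4 cuts → 4 fragments:
  12–59 → 48 bp
  60–88 → 29 bp
  89–111 → 23 bp
  112–132 then 1–11 → 21 + 11 = 32 bp
Sorted largest to smallest: 48, 32, 29, 23 bp.

48, 32, 29, 23 bp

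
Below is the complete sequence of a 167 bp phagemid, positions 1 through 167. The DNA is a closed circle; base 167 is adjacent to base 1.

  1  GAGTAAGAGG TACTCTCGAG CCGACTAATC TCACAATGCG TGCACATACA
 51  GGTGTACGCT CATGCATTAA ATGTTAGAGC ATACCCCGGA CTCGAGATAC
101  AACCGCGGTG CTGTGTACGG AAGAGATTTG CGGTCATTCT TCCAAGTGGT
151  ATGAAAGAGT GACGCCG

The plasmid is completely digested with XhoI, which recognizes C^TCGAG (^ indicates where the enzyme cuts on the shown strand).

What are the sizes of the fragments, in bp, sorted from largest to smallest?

91, 76 bp

XhoI sites (CTCGAG) start at positions 15, 91.
XhoI cuts after the first base of each site, so after positions 15, 91.
Circular molecule, 2 cuts → 2 fragments:
  16–91 → 76 bp
  92–167 then 1–15 → 76 + 15 = 91 bp
Sorted largest to smallest: 91, 76 bp.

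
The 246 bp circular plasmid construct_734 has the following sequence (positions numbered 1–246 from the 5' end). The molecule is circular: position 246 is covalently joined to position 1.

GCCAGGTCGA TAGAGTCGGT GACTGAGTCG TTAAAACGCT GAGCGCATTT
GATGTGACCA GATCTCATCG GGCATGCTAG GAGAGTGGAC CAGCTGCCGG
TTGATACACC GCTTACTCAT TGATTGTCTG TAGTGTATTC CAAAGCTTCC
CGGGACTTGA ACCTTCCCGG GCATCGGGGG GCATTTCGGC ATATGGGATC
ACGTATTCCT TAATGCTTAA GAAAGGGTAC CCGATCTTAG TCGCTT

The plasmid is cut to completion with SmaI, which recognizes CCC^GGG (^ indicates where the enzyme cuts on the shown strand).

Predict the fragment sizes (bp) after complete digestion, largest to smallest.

229, 17 bp

SmaI sites (CCCGGG) start at positions 149, 166.
SmaI cuts after base 3 of each site, so after positions 151, 168.
Circular molecule, 2 cuts → 2 fragments:
  152–168 → 17 bp
  169–246 then 1–151 → 78 + 151 = 229 bp
Sorted largest to smallest: 229, 17 bp.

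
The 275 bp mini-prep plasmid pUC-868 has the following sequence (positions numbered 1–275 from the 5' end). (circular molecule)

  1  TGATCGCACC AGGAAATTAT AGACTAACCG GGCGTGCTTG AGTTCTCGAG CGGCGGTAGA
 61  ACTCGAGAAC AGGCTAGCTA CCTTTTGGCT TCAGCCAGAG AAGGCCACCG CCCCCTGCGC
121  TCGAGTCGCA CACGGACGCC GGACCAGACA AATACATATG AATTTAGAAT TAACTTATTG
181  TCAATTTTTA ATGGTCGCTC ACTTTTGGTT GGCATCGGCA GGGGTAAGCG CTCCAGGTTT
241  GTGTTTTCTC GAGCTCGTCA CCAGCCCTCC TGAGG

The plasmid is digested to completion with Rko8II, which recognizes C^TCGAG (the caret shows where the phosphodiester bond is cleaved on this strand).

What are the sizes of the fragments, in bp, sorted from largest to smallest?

128, 72, 58, 17 bp

Rko8II sites (CTCGAG) start at positions 45, 62, 120, 248.
Rko8II cuts after the first base of each site, so after positions 45, 62, 120, 248.
Circular molecule, 4 cuts → 4 fragments:
  46–62 → 17 bp
  63–120 → 58 bp
  121–248 → 128 bp
  249–275 then 1–45 → 27 + 45 = 72 bp
Sorted largest to smallest: 128, 72, 58, 17 bp.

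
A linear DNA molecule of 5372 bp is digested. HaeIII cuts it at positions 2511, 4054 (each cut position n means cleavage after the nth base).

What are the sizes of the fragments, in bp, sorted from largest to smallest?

2511, 1543, 1318 bp

Linear molecule, 2 cuts → 3 fragments:
  2511 − 0 = 2511 bp
  4054 − 2511 = 1543 bp
  5372 − 4054 = 1318 bp
Sorted largest to smallest: 2511, 1543, 1318 bp.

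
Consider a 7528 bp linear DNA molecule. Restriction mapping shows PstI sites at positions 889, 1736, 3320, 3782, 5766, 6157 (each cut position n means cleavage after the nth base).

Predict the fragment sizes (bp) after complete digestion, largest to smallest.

Linear molecule, 6 cuts → 7 fragments:
  889 − 0 = 889 bp
  1736 − 889 = 847 bp
  3320 − 1736 = 1584 bp
  3782 − 3320 = 462 bp
  5766 − 3782 = 1984 bp
  6157 − 5766 = 391 bp
  7528 − 6157 = 1371 bp
Sorted largest to smallest: 1984, 1584, 1371, 889, 847, 462, 391 bp.

1984, 1584, 1371, 889, 847, 462, 391 bp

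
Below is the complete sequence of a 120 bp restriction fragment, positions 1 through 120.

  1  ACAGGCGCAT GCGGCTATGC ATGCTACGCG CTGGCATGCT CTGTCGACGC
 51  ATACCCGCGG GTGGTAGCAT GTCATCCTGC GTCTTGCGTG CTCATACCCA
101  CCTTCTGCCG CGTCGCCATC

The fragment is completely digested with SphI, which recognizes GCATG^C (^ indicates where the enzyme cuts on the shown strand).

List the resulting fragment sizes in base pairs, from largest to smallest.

SphI sites (GCATGC) start at positions 7, 19, 34.
SphI cuts after base 5 of each site (before the last base), so after positions 11, 23, 38.
Linear molecule, 3 cuts → 4 fragments:
  1–11 → 11 bp
  12–23 → 12 bp
  24–38 → 15 bp
  39–120 → 82 bp
Sorted largest to smallest: 82, 15, 12, 11 bp.

82, 15, 12, 11 bp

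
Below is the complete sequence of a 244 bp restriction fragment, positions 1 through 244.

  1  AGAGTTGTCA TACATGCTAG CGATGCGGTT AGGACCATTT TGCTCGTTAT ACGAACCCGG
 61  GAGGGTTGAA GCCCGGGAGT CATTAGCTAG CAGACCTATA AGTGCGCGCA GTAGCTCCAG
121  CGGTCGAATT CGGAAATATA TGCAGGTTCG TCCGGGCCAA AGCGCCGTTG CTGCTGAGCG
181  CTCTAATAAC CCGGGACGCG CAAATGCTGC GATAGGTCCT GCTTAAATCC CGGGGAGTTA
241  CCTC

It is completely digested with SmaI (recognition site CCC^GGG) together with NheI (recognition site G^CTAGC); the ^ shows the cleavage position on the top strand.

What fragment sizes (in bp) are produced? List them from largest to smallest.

SmaI sites (CCCGGG) start at positions 56, 72, 190, 229.
SmaI cuts after base 3 of each site, so after positions 58, 74, 192, 231.
NheI sites (GCTAGC) start at positions 16, 86.
NheI cuts after the first base of each site, so after positions 16, 86.
Combined cut positions: 16, 58, 74, 86, 192, 231.
Linear molecule, 6 cuts → 7 fragments:
  1–16 → 16 bp
  17–58 → 42 bp
  59–74 → 16 bp
  75–86 → 12 bp
  87–192 → 106 bp
  193–231 → 39 bp
  232–244 → 13 bp
Sorted largest to smallest: 106, 42, 39, 16, 16, 13, 12 bp.

106, 42, 39, 16, 16, 13, 12 bp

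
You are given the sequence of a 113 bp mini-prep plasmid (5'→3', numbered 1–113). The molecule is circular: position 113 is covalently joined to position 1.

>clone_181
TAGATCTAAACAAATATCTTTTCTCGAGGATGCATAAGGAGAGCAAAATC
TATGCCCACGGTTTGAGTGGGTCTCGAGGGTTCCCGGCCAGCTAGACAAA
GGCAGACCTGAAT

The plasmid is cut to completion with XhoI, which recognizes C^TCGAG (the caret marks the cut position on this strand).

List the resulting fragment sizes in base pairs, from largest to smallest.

63, 50 bp

XhoI sites (CTCGAG) start at positions 23, 73.
XhoI cuts after the first base of each site, so after positions 23, 73.
Circular molecule, 2 cuts → 2 fragments:
  24–73 → 50 bp
  74–113 then 1–23 → 40 + 23 = 63 bp
Sorted largest to smallest: 63, 50 bp.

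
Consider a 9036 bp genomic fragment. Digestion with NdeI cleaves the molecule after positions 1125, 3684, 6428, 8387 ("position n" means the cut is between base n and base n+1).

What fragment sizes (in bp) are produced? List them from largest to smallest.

2744, 2559, 1959, 1125, 649 bp

Linear molecule, 4 cuts → 5 fragments:
  1125 − 0 = 1125 bp
  3684 − 1125 = 2559 bp
  6428 − 3684 = 2744 bp
  8387 − 6428 = 1959 bp
  9036 − 8387 = 649 bp
Sorted largest to smallest: 2744, 2559, 1959, 1125, 649 bp.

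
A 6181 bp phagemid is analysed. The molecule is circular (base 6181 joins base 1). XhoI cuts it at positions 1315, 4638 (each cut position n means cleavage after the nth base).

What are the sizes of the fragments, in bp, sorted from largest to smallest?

Circular molecule, 2 cuts → 2 fragments:
  4638 − 1315 = 3323 bp
  wrap: 6181 − 4638 + 1315 = 2858 bp
Sorted largest to smallest: 3323, 2858 bp.

3323, 2858 bp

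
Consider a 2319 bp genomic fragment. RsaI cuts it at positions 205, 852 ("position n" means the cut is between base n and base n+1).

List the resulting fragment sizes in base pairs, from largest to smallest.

Linear molecule, 2 cuts → 3 fragments:
  205 − 0 = 205 bp
  852 − 205 = 647 bp
  2319 − 852 = 1467 bp
Sorted largest to smallest: 1467, 647, 205 bp.

1467, 647, 205 bp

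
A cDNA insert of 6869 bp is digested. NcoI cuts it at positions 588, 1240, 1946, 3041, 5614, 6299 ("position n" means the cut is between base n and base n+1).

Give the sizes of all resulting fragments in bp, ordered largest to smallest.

Linear molecule, 6 cuts → 7 fragments:
  588 − 0 = 588 bp
  1240 − 588 = 652 bp
  1946 − 1240 = 706 bp
  3041 − 1946 = 1095 bp
  5614 − 3041 = 2573 bp
  6299 − 5614 = 685 bp
  6869 − 6299 = 570 bp
Sorted largest to smallest: 2573, 1095, 706, 685, 652, 588, 570 bp.

2573, 1095, 706, 685, 652, 588, 570 bp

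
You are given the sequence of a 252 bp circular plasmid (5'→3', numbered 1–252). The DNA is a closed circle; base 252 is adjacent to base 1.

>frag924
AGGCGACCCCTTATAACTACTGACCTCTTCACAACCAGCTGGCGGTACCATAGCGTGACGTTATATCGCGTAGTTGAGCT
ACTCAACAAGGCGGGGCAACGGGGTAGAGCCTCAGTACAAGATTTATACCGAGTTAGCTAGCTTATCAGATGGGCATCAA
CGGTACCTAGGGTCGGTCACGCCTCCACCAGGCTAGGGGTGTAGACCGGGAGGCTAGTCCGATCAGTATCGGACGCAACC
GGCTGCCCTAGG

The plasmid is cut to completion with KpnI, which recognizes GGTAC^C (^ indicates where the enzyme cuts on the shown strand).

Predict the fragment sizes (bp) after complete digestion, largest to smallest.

KpnI sites (GGTACC) start at positions 44, 162.
KpnI cuts after base 5 of each site (before the last base), so after positions 48, 166.
Circular molecule, 2 cuts → 2 fragments:
  49–166 → 118 bp
  167–252 then 1–48 → 86 + 48 = 134 bp
Sorted largest to smallest: 134, 118 bp.

134, 118 bp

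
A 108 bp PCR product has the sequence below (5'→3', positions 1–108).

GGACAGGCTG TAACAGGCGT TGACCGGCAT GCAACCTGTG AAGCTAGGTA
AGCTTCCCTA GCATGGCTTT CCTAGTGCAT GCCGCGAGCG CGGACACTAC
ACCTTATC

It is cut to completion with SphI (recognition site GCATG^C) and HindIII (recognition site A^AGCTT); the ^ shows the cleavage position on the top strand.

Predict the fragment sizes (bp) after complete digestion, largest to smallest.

SphI sites (GCATGC) start at positions 27, 77.
SphI cuts after base 5 of each site (before the last base), so after positions 31, 81.
The HindIII site (AAGCTT) starts at position 50.
HindIII cuts after the first base of each site, so after position 50.
Combined cut positions: 31, 50, 81.
Linear molecule, 3 cuts → 4 fragments:
  1–31 → 31 bp
  32–50 → 19 bp
  51–81 → 31 bp
  82–108 → 27 bp
Sorted largest to smallest: 31, 31, 27, 19 bp.

31, 31, 27, 19 bp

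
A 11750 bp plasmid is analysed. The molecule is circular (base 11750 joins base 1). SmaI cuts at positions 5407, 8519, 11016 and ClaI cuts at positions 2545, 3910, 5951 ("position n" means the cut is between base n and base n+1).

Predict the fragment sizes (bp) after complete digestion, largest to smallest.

3279, 2568, 2497, 1497, 1365, 544 bp

Combined cut positions (sorted): 2545, 3910, 5407, 5951, 8519, 11016.
Circular molecule, 6 cuts → 6 fragments:
  3910 − 2545 = 1365 bp
  5407 − 3910 = 1497 bp
  5951 − 5407 = 544 bp
  8519 − 5951 = 2568 bp
  11016 − 8519 = 2497 bp
  wrap: 11750 − 11016 + 2545 = 3279 bp
Sorted largest to smallest: 3279, 2568, 2497, 1497, 1365, 544 bp.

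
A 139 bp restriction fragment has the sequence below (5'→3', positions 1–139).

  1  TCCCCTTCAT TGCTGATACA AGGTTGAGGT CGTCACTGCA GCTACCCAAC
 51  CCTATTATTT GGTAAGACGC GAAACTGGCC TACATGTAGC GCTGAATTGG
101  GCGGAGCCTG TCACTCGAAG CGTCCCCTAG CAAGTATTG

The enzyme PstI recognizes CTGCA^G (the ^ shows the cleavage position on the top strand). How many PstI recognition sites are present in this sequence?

CTGCAG occurs starting at position 36.
PstI cuts at 1 site.

1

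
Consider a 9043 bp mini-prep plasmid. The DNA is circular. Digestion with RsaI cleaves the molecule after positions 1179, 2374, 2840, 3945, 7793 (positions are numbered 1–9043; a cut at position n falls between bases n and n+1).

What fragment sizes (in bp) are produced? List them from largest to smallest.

Circular molecule, 5 cuts → 5 fragments:
  2374 − 1179 = 1195 bp
  2840 − 2374 = 466 bp
  3945 − 2840 = 1105 bp
  7793 − 3945 = 3848 bp
  wrap: 9043 − 7793 + 1179 = 2429 bp
Sorted largest to smallest: 3848, 2429, 1195, 1105, 466 bp.

3848, 2429, 1195, 1105, 466 bp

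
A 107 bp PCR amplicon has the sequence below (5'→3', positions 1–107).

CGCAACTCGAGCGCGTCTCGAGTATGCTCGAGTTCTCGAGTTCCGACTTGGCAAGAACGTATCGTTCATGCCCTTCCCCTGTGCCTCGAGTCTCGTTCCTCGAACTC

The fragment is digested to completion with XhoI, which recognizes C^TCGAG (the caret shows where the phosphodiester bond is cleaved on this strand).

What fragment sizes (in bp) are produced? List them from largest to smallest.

XhoI sites (CTCGAG) start at positions 6, 17, 27, 35, 85.
XhoI cuts after the first base of each site, so after positions 6, 17, 27, 35, 85.
Linear molecule, 5 cuts → 6 fragments:
  1–6 → 6 bp
  7–17 → 11 bp
  18–27 → 10 bp
  28–35 → 8 bp
  36–85 → 50 bp
  86–107 → 22 bp
Sorted largest to smallest: 50, 22, 11, 10, 8, 6 bp.

50, 22, 11, 10, 8, 6 bp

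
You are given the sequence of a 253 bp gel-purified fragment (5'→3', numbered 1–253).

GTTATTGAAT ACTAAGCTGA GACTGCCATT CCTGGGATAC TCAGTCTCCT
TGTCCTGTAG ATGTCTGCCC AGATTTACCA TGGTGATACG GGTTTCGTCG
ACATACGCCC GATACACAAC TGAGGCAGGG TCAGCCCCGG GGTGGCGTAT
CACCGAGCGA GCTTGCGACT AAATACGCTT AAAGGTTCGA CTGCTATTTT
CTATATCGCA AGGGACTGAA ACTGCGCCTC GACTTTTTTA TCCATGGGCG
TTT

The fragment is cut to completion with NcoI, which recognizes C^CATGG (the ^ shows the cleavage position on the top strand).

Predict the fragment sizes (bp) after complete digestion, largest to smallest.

164, 78, 11 bp

NcoI sites (CCATGG) start at positions 78, 242.
NcoI cuts after the first base of each site, so after positions 78, 242.
Linear molecule, 2 cuts → 3 fragments:
  1–78 → 78 bp
  79–242 → 164 bp
  243–253 → 11 bp
Sorted largest to smallest: 164, 78, 11 bp.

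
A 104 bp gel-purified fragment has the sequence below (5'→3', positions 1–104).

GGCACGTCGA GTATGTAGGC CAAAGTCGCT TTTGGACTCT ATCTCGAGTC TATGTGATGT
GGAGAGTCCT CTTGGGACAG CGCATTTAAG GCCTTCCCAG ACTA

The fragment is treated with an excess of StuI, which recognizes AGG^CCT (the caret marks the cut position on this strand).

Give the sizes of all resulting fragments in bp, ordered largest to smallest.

The StuI site (AGGCCT) starts at position 89.
StuI cuts after base 3 of each site, so after position 91.
Linear molecule, 1 cut → 2 fragments:
  1–91 → 91 bp
  92–104 → 13 bp
Sorted largest to smallest: 91, 13 bp.

91, 13 bp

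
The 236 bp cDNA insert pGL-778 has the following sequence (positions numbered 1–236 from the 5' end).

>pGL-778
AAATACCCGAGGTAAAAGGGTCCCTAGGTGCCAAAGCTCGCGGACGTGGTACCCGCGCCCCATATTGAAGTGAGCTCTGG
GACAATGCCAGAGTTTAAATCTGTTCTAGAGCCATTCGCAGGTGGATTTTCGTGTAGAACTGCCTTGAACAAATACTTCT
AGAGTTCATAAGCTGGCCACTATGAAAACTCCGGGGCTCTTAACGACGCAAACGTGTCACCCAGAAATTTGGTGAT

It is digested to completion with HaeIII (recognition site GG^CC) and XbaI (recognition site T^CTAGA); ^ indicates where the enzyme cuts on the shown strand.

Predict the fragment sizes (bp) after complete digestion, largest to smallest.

The HaeIII site (GGCC) starts at position 175.
HaeIII cuts after base 2 of each site, so after position 176.
XbaI sites (TCTAGA) start at positions 105, 158.
XbaI cuts after the first base of each site, so after positions 105, 158.
Combined cut positions: 105, 158, 176.
Linear molecule, 3 cuts → 4 fragments:
  1–105 → 105 bp
  106–158 → 53 bp
  159–176 → 18 bp
  177–236 → 60 bp
Sorted largest to smallest: 105, 60, 53, 18 bp.

105, 60, 53, 18 bp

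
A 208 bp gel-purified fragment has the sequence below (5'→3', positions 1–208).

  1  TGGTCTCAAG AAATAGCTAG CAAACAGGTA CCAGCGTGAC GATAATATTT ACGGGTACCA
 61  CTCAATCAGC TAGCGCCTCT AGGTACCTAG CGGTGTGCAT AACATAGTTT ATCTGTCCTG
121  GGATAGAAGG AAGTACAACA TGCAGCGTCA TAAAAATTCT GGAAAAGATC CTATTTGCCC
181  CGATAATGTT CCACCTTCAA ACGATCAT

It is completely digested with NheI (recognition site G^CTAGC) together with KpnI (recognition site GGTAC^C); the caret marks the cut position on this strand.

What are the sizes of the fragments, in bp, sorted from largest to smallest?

NheI sites (GCTAGC) start at positions 16, 69.
NheI cuts after the first base of each site, so after positions 16, 69.
KpnI sites (GGTACC) start at positions 27, 54, 82.
KpnI cuts after base 5 of each site (before the last base), so after positions 31, 58, 86.
Combined cut positions: 16, 31, 58, 69, 86.
Linear molecule, 5 cuts → 6 fragments:
  1–16 → 16 bp
  17–31 → 15 bp
  32–58 → 27 bp
  59–69 → 11 bp
  70–86 → 17 bp
  87–208 → 122 bp
Sorted largest to smallest: 122, 27, 17, 16, 15, 11 bp.

122, 27, 17, 16, 15, 11 bp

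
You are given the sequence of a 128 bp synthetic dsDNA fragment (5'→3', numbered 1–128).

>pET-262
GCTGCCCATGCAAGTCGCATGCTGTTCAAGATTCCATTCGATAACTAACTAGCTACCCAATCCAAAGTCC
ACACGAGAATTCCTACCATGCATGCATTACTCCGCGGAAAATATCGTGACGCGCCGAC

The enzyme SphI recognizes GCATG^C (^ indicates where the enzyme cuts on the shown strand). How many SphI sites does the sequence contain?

GCATGC occurs starting at positions 17, 90.
SphI cuts at 2 sites.

2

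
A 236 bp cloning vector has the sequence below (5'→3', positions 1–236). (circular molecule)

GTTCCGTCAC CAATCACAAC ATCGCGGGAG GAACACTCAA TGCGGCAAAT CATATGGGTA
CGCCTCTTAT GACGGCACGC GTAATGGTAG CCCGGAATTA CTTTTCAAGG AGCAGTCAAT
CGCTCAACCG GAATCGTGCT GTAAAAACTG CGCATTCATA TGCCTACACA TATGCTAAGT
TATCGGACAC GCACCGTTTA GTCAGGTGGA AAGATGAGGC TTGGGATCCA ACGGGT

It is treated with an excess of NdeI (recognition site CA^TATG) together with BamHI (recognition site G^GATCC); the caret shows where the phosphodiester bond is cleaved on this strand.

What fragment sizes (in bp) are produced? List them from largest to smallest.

NdeI sites (CATATG) start at positions 51, 157, 169.
NdeI cuts after base 2 of each site, so after positions 52, 158, 170.
The BamHI site (GGATCC) starts at position 224.
BamHI cuts after the first base of each site, so after position 224.
Combined cut positions: 52, 158, 170, 224.
Circular molecule, 4 cuts → 4 fragments:
  53–158 → 106 bp
  159–170 → 12 bp
  171–224 → 54 bp
  225–236 then 1–52 → 12 + 52 = 64 bp
Sorted largest to smallest: 106, 64, 54, 12 bp.

106, 64, 54, 12 bp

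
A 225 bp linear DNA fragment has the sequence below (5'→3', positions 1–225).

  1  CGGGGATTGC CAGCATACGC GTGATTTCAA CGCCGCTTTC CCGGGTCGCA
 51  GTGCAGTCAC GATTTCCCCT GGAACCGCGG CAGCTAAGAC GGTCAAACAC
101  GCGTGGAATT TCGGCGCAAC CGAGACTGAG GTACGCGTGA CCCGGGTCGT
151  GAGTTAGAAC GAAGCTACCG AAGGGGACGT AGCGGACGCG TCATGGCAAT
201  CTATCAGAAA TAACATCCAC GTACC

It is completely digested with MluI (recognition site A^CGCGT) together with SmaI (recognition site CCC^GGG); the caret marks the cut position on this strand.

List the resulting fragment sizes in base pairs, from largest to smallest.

57, 43, 39, 34, 25, 17, 10 bp

MluI sites (ACGCGT) start at positions 17, 99, 133, 186.
MluI cuts after the first base of each site, so after positions 17, 99, 133, 186.
SmaI sites (CCCGGG) start at positions 40, 141.
SmaI cuts after base 3 of each site, so after positions 42, 143.
Combined cut positions: 17, 42, 99, 133, 143, 186.
Linear molecule, 6 cuts → 7 fragments:
  1–17 → 17 bp
  18–42 → 25 bp
  43–99 → 57 bp
  100–133 → 34 bp
  134–143 → 10 bp
  144–186 → 43 bp
  187–225 → 39 bp
Sorted largest to smallest: 57, 43, 39, 34, 25, 17, 10 bp.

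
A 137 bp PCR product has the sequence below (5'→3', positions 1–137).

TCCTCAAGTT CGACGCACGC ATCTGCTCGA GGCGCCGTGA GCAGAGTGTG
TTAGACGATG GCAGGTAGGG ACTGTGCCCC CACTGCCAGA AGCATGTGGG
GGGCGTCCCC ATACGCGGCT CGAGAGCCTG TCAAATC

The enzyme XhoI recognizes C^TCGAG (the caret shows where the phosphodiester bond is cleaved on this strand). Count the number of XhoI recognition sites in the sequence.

CTCGAG occurs starting at positions 26, 119.
XhoI cuts at 2 sites.

2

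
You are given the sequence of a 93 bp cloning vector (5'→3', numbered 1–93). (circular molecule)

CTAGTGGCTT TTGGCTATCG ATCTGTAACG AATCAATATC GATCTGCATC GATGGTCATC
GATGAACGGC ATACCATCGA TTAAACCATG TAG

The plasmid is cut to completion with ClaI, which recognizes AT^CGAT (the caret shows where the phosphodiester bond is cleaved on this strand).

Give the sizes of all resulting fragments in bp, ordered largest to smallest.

ClaI sites (ATCGAT) start at positions 17, 38, 48, 58, 76.
ClaI cuts after base 2 of each site, so after positions 18, 39, 49, 59, 77.
Circular molecule, 5 cuts → 5 fragments:
  19–39 → 21 bp
  40–49 → 10 bp
  50–59 → 10 bp
  60–77 → 18 bp
  78–93 then 1–18 → 16 + 18 = 34 bp
Sorted largest to smallest: 34, 21, 18, 10, 10 bp.

34, 21, 18, 10, 10 bp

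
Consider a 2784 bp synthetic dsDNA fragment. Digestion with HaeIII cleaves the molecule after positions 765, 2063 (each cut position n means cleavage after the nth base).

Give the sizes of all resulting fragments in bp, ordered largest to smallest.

1298, 765, 721 bp

Linear molecule, 2 cuts → 3 fragments:
  765 − 0 = 765 bp
  2063 − 765 = 1298 bp
  2784 − 2063 = 721 bp
Sorted largest to smallest: 1298, 765, 721 bp.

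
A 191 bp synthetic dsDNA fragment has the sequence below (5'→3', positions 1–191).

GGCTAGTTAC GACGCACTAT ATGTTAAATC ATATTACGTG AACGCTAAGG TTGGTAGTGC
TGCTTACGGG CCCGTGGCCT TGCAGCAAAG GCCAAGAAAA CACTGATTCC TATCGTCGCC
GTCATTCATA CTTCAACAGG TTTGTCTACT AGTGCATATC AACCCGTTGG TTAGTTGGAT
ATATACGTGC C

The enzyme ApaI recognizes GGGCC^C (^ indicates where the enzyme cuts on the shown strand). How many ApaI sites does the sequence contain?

GGGCCC occurs starting at position 68.
ApaI cuts at 1 site.

1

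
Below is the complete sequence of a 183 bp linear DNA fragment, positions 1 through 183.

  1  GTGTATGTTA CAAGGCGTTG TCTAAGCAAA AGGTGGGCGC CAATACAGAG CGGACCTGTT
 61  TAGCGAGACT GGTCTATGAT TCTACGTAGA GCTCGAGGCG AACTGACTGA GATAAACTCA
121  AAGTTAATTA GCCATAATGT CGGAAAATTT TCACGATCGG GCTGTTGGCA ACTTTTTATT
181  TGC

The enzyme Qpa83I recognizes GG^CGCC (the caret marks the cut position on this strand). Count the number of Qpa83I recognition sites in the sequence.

GGCGCC occurs starting at position 36.
Qpa83I cuts at 1 site.

1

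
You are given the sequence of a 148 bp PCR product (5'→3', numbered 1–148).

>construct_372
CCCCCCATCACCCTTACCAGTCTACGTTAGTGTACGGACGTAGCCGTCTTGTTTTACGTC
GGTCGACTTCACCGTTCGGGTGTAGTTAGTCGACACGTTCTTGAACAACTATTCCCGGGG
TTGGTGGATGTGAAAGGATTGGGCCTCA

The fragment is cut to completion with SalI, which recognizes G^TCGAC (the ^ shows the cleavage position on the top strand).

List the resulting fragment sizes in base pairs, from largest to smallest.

62, 59, 27 bp

SalI sites (GTCGAC) start at positions 62, 89.
SalI cuts after the first base of each site, so after positions 62, 89.
Linear molecule, 2 cuts → 3 fragments:
  1–62 → 62 bp
  63–89 → 27 bp
  90–148 → 59 bp
Sorted largest to smallest: 62, 59, 27 bp.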